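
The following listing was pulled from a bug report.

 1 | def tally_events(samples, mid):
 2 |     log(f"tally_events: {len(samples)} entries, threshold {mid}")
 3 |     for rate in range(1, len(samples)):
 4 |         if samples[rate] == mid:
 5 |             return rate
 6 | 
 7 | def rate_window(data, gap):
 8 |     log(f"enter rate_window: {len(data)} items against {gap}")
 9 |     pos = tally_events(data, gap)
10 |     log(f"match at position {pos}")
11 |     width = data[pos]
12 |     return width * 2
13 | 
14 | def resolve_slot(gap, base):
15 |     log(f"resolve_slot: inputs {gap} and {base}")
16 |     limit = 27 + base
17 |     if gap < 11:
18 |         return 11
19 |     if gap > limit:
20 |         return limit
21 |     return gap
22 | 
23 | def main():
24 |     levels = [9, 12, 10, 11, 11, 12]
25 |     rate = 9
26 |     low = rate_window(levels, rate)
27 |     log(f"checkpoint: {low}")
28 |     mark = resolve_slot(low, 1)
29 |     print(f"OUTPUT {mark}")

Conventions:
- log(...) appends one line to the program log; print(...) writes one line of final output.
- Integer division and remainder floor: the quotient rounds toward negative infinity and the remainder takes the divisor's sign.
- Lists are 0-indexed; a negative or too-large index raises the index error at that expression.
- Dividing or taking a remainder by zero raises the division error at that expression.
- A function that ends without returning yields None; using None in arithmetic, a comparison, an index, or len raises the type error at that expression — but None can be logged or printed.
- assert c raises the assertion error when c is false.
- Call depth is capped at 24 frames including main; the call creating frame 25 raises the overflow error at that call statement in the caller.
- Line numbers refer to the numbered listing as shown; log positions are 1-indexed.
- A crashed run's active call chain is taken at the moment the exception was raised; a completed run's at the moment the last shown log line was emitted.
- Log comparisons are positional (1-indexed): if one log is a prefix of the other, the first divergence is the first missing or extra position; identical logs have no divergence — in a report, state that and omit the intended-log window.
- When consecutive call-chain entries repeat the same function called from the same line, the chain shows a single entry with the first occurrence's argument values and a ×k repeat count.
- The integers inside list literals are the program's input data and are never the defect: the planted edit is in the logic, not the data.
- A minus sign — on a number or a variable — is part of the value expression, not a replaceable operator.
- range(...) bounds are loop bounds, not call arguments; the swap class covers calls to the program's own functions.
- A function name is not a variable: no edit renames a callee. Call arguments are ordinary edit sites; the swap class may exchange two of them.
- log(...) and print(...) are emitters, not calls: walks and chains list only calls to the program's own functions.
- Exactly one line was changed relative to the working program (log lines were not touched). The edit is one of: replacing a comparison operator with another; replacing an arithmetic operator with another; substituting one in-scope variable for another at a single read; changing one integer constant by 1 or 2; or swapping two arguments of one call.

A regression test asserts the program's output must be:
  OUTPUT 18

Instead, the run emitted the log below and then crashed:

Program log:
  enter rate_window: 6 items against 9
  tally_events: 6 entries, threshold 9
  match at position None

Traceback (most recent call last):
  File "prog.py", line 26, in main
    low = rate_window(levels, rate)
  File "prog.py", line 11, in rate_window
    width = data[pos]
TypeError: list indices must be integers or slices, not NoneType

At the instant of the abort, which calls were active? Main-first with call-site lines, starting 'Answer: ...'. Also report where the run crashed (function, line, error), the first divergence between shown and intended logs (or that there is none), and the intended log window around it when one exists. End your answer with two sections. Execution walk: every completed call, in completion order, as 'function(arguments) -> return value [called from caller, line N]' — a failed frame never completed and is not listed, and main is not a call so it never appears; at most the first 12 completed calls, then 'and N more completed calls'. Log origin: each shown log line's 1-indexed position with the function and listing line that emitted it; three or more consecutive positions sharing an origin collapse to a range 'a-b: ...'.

Answer: main -> rate_window (called at line 26).
The tell: Log line 3 is where behavior first shows: 'match at position None' appears instead of 'match at position 0'.
Crash: rate_window, line 11, TypeError.
First divergence: position 3; shown 'match at position None' vs intended 'match at position 0'.
Intended log window:
  1: enter rate_window: 6 items against 9
  2: tally_events: 6 entries, threshold 9
  3: match at position 0
  4: checkpoint: 18
Execution walk:
  tally_events([9, 12, 10, 11, 11, 12], 9) -> None  [called from rate_window, line 9]
Origin of each log line:
  1: logged in rate_window at line 8
  2: logged in tally_events at line 2
  3: logged in rate_window at line 10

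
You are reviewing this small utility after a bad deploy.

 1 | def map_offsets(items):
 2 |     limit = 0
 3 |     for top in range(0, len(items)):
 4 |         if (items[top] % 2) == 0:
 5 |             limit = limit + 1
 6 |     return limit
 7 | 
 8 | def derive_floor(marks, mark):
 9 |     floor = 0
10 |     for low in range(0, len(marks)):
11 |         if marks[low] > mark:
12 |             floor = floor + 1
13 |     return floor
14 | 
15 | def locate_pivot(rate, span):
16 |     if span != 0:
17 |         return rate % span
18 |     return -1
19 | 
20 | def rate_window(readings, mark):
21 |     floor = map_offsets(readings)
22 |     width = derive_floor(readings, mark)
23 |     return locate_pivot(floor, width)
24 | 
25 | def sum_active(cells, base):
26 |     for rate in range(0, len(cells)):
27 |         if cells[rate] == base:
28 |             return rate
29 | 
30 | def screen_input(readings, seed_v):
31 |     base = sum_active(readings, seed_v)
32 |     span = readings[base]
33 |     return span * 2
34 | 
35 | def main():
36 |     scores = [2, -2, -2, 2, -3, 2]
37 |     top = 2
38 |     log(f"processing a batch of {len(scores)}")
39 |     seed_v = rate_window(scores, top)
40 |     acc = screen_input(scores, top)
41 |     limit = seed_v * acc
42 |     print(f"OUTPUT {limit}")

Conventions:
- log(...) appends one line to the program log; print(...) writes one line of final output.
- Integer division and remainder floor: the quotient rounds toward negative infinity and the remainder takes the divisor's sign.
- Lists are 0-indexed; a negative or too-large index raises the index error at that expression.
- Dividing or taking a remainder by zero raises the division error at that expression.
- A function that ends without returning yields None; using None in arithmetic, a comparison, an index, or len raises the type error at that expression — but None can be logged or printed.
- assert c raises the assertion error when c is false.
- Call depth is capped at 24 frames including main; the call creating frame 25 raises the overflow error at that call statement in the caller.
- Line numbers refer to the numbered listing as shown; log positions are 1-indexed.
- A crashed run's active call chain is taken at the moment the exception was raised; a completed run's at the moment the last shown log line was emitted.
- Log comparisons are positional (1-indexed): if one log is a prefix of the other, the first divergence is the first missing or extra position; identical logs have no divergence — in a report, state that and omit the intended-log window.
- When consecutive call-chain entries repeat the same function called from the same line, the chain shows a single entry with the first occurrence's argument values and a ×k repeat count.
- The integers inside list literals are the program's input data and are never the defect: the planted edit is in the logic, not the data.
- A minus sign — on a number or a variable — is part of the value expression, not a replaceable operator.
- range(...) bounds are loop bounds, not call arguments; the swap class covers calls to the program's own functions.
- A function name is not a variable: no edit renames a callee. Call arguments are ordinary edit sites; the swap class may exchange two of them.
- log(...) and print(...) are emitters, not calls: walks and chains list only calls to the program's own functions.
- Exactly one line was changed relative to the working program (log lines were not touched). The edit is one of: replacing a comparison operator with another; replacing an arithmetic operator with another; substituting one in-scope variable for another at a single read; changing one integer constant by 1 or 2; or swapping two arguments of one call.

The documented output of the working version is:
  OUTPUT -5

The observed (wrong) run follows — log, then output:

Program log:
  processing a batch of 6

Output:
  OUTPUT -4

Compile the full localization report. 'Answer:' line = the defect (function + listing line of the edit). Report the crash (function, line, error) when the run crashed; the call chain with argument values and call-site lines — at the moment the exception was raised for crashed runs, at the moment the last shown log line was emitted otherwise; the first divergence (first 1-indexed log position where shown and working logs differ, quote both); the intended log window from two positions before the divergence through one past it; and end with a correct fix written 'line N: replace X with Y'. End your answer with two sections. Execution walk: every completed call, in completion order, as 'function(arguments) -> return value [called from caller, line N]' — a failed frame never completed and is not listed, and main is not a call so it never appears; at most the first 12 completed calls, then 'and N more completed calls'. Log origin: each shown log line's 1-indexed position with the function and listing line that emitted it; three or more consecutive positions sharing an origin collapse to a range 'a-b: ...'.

Answer: the defect is in main at line 41.
Core observation: Log streams are identical — the defect surfaces only in the printed output.
Call chain: main.
First divergence: none; the two logs match at every position.
Execution walk:
  map_offsets([2, -2, -2, 2, -3, 2]) -> 5  [called from rate_window, line 21]
  derive_floor([2, -2, -2, 2, -3, 2], 2) -> 0  [called from rate_window, line 22]
  locate_pivot(5, 0) -> -1  [called from rate_window, line 23]
  rate_window([2, -2, -2, 2, -3, 2], 2) -> -1  [called from main, line 39]
  sum_active([2, -2, -2, 2, -3, 2], 2) -> 0  [called from screen_input, line 31]
  screen_input([2, -2, -2, 2, -3, 2], 2) -> 4  [called from main, line 40]
Log line origins:
  1: from main, line 38
A correct fix: line 41: replace `*` with `-`.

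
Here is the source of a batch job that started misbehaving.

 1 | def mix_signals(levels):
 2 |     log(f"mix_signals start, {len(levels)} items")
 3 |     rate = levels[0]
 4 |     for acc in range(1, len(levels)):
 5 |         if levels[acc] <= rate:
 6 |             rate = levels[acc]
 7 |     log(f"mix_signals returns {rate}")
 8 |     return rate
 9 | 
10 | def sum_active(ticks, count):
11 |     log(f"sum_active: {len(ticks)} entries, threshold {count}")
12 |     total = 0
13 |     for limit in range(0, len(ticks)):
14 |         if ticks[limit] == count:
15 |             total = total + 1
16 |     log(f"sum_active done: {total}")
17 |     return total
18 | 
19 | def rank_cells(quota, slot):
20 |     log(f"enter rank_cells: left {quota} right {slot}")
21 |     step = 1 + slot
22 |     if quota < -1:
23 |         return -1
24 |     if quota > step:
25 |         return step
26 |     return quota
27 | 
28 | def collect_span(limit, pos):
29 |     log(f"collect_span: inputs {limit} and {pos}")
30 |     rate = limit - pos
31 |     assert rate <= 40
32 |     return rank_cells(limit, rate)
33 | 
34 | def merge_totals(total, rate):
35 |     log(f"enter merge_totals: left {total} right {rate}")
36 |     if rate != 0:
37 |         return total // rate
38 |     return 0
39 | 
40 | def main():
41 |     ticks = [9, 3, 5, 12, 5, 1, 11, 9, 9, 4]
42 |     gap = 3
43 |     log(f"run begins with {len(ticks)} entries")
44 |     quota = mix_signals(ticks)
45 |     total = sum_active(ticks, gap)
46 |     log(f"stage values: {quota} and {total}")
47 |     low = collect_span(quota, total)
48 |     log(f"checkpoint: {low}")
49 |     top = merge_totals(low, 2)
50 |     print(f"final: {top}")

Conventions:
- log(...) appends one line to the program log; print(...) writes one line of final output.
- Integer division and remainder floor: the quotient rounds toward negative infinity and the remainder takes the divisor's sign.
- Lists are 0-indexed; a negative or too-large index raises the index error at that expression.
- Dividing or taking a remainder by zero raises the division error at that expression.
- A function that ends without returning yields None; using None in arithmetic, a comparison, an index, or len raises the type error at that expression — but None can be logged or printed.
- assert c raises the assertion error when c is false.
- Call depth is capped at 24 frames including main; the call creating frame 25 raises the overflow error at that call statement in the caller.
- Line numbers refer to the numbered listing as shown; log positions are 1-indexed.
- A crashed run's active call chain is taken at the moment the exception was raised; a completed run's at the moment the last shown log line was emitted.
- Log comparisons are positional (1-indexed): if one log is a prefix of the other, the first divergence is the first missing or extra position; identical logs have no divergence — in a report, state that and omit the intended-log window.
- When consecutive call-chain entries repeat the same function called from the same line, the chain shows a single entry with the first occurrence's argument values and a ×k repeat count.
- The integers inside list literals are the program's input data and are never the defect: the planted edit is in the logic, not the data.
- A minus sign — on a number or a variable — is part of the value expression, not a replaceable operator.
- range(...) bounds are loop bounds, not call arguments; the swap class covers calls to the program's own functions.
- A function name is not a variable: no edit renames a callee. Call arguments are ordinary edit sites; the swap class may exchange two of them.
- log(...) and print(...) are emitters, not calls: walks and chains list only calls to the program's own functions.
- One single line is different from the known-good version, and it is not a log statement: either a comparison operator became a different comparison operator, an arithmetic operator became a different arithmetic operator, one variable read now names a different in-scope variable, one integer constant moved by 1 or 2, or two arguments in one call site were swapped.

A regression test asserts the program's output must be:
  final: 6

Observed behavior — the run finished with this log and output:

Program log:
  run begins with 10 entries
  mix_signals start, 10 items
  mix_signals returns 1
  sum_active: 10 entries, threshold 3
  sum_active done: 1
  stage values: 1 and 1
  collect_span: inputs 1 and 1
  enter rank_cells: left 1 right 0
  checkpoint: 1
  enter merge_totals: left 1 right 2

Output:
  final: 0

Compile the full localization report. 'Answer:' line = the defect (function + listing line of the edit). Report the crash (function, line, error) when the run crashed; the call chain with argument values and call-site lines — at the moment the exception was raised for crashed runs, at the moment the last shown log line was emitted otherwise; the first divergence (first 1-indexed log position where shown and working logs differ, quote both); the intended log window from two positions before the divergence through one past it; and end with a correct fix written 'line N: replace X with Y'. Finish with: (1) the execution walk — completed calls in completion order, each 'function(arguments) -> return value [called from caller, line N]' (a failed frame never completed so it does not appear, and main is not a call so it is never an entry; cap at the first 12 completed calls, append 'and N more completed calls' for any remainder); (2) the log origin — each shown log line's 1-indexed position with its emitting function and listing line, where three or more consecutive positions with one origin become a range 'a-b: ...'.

Answer: the defect is in mix_signals at line 5.
The tell: Everything matches until log position 3, which reads 'mix_signals returns 1' in place of 'mix_signals returns 12'.
Call chain: main -> merge_totals(1, 2) (called at line 49).
First divergence: position 3; shown 'mix_signals returns 1' vs intended 'mix_signals returns 12'.
Intended log window:
  1: run begins with 10 entries
  2: mix_signals start, 10 items
  3: mix_signals returns 12
  4: sum_active: 10 entries, threshold 3
Execution walk:
  mix_signals([9, 3, 5, 12, 5, 1, 11, 9, 9, 4]) -> 1  [called from main, line 44]
  sum_active([9, 3, 5, 12, 5, 1, 11, 9, 9, 4], 3) -> 1  [called from main, line 45]
  rank_cells(1, 0) -> 1  [called from collect_span, line 32]
  collect_span(1, 1) -> 1  [called from main, line 47]
  merge_totals(1, 2) -> 0  [called from main, line 49]
Origin of each log line:
  1: from main, line 43
  2: from mix_signals, line 2
  3: from mix_signals, line 7
  4: from sum_active, line 11
  5: from sum_active, line 16
  6: from main, line 46
  7: from collect_span, line 29
  8: from rank_cells, line 20
  9: from main, line 48
  10: from merge_totals, line 35
A correct fix: line 5: replace `<=` with `>`.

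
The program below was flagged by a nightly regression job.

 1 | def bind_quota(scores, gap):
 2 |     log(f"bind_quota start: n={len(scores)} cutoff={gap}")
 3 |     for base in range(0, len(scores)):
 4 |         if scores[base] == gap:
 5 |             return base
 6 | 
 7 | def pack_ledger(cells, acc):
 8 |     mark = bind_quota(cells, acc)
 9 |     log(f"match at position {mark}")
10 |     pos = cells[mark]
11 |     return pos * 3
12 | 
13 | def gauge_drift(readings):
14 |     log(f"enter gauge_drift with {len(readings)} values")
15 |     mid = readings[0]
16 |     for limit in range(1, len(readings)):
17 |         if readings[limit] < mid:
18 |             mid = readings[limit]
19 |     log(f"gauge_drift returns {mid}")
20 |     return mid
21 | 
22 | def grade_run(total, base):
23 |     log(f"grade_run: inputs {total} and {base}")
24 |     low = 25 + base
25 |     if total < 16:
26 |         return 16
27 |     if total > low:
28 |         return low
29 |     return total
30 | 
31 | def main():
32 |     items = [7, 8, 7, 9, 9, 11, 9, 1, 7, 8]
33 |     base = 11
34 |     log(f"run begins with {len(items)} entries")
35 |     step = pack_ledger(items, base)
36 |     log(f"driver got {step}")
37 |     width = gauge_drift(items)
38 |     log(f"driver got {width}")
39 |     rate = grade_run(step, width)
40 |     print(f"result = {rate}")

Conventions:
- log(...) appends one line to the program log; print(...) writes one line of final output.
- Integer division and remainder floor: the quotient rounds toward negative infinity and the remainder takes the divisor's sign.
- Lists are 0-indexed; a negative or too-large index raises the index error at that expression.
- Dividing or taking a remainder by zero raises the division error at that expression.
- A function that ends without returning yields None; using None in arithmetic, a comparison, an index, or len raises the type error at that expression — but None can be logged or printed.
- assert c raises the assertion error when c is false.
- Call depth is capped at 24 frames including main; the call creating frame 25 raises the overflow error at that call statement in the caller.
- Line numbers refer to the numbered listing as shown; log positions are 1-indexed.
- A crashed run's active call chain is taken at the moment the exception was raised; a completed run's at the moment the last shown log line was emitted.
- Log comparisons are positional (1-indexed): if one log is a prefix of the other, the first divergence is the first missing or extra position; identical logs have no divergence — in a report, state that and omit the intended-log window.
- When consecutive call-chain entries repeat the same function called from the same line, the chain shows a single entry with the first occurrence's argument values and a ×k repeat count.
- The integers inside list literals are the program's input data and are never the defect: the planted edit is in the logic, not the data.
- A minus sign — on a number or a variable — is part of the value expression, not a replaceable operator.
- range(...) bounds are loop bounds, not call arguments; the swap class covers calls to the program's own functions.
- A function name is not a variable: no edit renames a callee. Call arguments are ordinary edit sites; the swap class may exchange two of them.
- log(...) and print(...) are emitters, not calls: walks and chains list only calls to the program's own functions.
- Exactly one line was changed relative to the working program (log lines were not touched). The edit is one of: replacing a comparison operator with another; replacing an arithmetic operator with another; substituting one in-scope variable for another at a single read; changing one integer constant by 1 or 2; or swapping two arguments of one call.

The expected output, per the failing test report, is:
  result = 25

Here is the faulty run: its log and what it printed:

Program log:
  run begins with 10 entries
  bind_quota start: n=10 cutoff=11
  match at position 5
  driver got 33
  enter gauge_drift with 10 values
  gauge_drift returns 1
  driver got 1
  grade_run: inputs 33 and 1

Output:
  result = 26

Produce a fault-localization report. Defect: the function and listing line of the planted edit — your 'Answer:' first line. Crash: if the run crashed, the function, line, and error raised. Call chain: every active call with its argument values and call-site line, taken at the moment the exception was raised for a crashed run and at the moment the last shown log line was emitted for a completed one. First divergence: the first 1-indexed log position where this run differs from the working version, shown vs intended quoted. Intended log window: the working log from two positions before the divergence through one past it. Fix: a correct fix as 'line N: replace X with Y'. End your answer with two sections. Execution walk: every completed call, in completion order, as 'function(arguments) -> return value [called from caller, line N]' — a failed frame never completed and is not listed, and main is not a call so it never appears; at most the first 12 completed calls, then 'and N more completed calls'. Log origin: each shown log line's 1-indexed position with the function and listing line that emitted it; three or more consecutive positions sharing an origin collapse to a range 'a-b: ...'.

Answer: the defect is in grade_run at line 24.
Core observation: No log line changed; the fault shows up purely in the output.
Call chain: main -> grade_run(33, 1) (called at line 39).
First divergence: there is none — every log position agrees.
Execution walk:
  bind_quota([7, 8, 7, 9, 9, 11, 9, 1, 7, 8], 11) -> 5  [called from pack_ledger, line 8]
  pack_ledger([7, 8, 7, 9, 9, 11, 9, 1, 7, 8], 11) -> 33  [called from main, line 35]
  gauge_drift([7, 8, 7, 9, 9, 11, 9, 1, 7, 8]) -> 1  [called from main, line 37]
  grade_run(33, 1) -> 26  [called from main, line 39]
Log origins:
  1 — main, line 34
  2 — bind_quota, line 2
  3 — pack_ledger, line 9
  4 — main, line 36
  5 — gauge_drift, line 14
  6 — gauge_drift, line 19
  7 — main, line 38
  8 — grade_run, line 23
A correct fix: line 24: replace `25` with `24`.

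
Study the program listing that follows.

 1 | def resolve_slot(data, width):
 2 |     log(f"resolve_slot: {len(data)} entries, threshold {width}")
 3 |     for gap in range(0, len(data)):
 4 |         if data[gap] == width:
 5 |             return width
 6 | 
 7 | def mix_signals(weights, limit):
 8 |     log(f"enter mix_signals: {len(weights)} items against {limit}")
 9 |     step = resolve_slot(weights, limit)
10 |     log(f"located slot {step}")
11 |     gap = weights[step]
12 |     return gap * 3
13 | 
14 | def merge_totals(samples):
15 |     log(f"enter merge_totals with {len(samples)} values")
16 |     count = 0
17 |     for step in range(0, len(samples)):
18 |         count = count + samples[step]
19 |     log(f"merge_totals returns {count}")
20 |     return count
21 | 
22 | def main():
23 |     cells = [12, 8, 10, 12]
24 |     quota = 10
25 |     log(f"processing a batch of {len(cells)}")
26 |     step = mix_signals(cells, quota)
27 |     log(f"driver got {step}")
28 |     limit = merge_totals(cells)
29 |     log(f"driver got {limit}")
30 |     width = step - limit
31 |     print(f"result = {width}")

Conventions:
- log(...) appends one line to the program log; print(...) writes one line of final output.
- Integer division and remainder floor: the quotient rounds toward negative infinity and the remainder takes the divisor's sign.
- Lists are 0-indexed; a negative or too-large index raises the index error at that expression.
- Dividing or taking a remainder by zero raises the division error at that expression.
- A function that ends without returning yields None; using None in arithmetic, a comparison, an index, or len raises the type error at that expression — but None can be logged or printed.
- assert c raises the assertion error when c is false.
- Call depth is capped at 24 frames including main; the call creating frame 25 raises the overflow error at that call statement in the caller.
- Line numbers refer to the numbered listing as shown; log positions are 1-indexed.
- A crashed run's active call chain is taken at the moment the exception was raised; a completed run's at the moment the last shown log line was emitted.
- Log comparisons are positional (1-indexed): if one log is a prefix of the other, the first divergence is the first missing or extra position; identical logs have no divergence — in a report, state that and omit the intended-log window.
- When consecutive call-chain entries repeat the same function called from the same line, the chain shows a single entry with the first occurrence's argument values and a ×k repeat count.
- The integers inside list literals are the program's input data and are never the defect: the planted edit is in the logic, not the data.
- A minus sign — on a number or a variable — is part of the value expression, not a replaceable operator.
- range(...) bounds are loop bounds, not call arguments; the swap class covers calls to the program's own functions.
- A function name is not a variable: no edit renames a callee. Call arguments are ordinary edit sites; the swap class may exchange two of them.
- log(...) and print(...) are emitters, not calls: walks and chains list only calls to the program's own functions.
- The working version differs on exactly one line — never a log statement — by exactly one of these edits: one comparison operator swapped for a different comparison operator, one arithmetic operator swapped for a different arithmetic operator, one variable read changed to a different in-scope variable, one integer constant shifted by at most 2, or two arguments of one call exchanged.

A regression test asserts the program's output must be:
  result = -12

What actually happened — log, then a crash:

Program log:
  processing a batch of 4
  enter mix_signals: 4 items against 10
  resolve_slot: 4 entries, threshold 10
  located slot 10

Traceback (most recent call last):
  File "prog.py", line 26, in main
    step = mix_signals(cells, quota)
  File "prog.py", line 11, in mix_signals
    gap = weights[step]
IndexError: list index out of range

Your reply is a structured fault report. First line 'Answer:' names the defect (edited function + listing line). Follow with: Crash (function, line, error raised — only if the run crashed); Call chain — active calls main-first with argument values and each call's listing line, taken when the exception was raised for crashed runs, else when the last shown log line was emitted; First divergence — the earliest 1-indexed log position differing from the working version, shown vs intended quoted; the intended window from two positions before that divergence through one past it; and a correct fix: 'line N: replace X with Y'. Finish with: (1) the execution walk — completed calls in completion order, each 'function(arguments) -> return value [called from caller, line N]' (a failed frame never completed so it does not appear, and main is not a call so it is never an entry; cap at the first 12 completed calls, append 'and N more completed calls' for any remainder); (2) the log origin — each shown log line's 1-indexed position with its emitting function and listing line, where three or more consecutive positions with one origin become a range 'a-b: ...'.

Answer: the defect is in resolve_slot at line 5.
Key observation: Everything matches until log position 4, which reads 'located slot 10' in place of 'located slot 2'.
Crash: mix_signals, line 11, IndexError.
Call chain: main -> mix_signals([12, 8, 10, 12], 10) (called at line 26).
First divergence: position 4; shown 'located slot 10' vs intended 'located slot 2'.
Intended log window:
  2: enter mix_signals: 4 items against 10
  3: resolve_slot: 4 entries, threshold 10
  4: located slot 2
  5: driver got 30
Execution walk:
  resolve_slot([12, 8, 10, 12], 10) -> 10  [called from mix_signals, line 9]
Log origins:
  1: logged in main at line 25
  2: logged in mix_signals at line 8
  3: logged in resolve_slot at line 2
  4: logged in mix_signals at line 10
A correct fix: line 5: replace `width` with `gap`.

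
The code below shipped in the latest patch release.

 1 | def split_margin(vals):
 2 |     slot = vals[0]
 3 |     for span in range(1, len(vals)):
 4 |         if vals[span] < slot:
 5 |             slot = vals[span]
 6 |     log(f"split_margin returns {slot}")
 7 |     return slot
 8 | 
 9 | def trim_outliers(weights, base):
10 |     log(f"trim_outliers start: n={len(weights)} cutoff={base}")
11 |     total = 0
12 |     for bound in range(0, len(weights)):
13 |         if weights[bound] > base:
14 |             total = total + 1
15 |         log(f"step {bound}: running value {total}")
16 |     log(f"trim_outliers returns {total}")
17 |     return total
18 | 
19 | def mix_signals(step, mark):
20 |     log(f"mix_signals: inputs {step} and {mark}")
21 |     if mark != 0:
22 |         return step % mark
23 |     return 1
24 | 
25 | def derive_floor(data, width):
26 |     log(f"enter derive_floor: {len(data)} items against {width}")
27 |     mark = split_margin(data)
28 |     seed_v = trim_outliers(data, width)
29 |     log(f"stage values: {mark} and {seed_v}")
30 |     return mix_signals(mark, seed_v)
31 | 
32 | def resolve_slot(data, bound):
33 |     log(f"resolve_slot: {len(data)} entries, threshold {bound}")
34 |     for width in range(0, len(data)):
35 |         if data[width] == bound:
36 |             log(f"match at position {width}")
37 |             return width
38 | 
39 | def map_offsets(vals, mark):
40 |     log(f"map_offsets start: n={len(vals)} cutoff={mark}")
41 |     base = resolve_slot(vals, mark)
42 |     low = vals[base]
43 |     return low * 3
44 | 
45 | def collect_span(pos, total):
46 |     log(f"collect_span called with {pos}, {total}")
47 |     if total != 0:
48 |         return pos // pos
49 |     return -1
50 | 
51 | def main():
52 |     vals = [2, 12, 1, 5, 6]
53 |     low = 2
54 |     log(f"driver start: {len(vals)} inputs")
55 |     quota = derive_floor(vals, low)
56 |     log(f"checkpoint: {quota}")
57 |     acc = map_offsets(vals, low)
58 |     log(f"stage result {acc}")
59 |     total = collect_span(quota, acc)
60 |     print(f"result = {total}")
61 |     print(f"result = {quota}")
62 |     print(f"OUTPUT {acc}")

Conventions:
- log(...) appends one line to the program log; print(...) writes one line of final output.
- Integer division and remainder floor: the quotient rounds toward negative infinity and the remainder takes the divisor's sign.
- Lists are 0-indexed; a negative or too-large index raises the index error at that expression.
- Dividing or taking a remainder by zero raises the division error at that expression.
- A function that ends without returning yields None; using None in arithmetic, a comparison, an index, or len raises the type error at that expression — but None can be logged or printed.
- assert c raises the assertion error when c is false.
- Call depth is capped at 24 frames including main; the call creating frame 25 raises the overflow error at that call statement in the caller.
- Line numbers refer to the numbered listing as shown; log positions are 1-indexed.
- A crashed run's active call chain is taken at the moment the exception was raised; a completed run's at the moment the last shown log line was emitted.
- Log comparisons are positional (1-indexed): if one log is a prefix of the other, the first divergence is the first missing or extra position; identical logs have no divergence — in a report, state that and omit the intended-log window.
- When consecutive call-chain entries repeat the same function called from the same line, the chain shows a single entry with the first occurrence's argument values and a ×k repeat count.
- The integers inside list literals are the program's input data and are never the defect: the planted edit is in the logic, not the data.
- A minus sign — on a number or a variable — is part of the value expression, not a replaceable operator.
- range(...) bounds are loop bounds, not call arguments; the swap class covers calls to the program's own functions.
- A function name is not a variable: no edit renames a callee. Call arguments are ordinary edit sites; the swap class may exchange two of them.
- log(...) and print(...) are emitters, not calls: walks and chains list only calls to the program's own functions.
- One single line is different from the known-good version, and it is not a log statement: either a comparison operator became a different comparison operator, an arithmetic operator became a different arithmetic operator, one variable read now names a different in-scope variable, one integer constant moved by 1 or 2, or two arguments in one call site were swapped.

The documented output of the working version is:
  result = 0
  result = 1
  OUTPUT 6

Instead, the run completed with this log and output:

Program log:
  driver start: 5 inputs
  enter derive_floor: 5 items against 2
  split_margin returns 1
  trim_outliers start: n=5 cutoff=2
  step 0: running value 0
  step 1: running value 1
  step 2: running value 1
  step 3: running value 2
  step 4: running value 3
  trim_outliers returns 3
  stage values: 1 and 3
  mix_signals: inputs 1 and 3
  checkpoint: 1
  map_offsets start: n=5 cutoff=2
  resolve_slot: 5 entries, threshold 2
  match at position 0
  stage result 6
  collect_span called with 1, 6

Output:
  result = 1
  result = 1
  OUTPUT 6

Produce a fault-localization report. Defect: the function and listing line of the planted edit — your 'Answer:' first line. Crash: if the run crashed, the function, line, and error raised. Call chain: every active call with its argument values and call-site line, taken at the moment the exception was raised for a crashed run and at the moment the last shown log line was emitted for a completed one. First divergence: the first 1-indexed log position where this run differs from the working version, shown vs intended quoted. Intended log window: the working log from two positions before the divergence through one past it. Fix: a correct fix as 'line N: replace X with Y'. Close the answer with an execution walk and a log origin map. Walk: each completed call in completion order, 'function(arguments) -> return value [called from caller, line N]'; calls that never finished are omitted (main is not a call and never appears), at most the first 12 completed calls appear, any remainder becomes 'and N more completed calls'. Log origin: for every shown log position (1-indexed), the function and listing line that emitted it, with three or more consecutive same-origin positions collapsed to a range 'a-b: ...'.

Answer: the defect is in collect_span at line 48.
Key fact: The two runs log identically and part ways only at the printed values.
Call chain: main -> collect_span(1, 6) (called at line 59).
First divergence: none — the logs agree in full.
Execution walk:
  split_margin([2, 12, 1, 5, 6]) -> 1  [called from derive_floor, line 27]
  trim_outliers([2, 12, 1, 5, 6], 2) -> 3  [called from derive_floor, line 28]
  mix_signals(1, 3) -> 1  [called from derive_floor, line 30]
  derive_floor([2, 12, 1, 5, 6], 2) -> 1  [called from main, line 55]
  resolve_slot([2, 12, 1, 5, 6], 2) -> 0  [called from map_offsets, line 41]
  map_offsets([2, 12, 1, 5, 6], 2) -> 6  [called from main, line 57]
  collect_span(1, 6) -> 1  [called from main, line 59]
Origin of each log line:
  1: from main, line 54
  2: from derive_floor, line 26
  3: from split_margin, line 6
  4: from trim_outliers, line 10
  5-9: from trim_outliers, line 15
  10: from trim_outliers, line 16
  11: from derive_floor, line 29
  12: from mix_signals, line 20
  13: from main, line 56
  14: from map_offsets, line 40
  15: from resolve_slot, line 33
  16: from resolve_slot, line 36
  17: from main, line 58
  18: from collect_span, line 46
A correct fix: line 48: replace `pos // pos` with `pos // total`.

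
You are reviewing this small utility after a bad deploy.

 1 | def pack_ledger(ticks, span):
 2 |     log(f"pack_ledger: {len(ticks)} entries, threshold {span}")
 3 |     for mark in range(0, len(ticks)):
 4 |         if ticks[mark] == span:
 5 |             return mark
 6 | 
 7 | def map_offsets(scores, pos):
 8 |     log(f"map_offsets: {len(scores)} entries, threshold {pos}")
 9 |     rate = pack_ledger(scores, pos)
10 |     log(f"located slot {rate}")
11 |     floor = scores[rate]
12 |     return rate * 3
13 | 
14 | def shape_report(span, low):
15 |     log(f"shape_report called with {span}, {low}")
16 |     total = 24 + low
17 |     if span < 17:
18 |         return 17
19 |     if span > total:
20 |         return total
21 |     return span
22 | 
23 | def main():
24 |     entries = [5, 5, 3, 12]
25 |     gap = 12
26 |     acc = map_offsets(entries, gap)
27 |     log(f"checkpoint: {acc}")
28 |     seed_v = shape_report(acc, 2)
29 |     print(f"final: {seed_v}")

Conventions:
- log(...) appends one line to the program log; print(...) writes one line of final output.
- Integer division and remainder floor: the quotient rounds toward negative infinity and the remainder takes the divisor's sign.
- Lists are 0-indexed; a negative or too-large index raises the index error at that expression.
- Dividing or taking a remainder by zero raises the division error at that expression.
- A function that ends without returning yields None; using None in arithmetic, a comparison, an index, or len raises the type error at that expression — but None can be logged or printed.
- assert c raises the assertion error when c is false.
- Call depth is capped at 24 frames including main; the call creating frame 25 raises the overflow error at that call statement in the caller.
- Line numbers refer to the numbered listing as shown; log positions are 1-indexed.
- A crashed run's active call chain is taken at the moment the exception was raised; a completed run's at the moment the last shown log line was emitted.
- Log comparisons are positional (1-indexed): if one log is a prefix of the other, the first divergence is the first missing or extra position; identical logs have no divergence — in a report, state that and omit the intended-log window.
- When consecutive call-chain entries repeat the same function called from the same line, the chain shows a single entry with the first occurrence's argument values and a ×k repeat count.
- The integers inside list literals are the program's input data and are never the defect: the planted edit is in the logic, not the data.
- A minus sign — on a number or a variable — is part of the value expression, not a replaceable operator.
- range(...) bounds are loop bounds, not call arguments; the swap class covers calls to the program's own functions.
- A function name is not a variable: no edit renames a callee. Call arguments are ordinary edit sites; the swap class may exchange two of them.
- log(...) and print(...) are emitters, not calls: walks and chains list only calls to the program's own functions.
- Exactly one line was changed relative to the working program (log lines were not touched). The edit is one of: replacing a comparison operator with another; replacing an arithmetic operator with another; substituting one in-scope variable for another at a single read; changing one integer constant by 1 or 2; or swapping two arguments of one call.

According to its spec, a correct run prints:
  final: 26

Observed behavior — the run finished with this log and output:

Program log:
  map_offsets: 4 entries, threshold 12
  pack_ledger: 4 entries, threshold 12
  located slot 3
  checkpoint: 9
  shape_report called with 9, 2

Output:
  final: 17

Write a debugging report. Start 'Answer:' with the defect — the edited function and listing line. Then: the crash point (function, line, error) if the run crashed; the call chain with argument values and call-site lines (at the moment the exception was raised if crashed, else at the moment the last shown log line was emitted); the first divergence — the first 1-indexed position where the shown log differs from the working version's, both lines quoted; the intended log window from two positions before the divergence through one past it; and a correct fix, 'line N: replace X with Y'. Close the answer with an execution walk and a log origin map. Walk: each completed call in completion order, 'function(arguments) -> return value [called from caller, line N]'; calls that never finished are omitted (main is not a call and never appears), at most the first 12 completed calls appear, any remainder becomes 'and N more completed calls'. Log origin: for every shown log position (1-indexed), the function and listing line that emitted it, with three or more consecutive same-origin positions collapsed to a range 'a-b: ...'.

Answer: the defect is in map_offsets at line 12.
Key fact: Everything matches until log position 4, which reads 'checkpoint: 9' in place of 'checkpoint: 36'.
Call chain: main -> shape_report(9, 2) (called at line 28).
First divergence: position 4 — the shown line 'checkpoint: 9' should read 'checkpoint: 36'.
Intended log window:
  2: pack_ledger: 4 entries, threshold 12
  3: located slot 3
  4: checkpoint: 36
  5: shape_report called with 36, 2
Execution walk:
  pack_ledger([5, 5, 3, 12], 12) -> 3  [called from map_offsets, line 9]
  map_offsets([5, 5, 3, 12], 12) -> 9  [called from main, line 26]
  shape_report(9, 2) -> 17  [called from main, line 28]
Log origins:
  1: from map_offsets, line 8
  2: from pack_ledger, line 2
  3: from map_offsets, line 10
  4: from main, line 27
  5: from shape_report, line 15
A correct fix: line 12: replace `rate` with `floor`.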